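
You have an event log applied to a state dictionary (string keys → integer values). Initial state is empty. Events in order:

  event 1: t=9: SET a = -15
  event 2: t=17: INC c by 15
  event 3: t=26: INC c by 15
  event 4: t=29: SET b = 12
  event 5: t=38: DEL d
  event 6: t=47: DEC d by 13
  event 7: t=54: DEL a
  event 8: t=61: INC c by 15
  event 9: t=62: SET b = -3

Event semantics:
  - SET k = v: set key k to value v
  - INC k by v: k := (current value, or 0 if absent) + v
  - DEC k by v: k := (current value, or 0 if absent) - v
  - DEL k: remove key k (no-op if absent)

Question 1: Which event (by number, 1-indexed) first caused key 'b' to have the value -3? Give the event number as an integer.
Looking for first event where b becomes -3:
  event 4: b = 12
  event 5: b = 12
  event 6: b = 12
  event 7: b = 12
  event 8: b = 12
  event 9: b 12 -> -3  <-- first match

Answer: 9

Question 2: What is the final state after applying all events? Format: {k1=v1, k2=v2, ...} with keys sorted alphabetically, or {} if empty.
Answer: {b=-3, c=45, d=-13}

Derivation:
  after event 1 (t=9: SET a = -15): {a=-15}
  after event 2 (t=17: INC c by 15): {a=-15, c=15}
  after event 3 (t=26: INC c by 15): {a=-15, c=30}
  after event 4 (t=29: SET b = 12): {a=-15, b=12, c=30}
  after event 5 (t=38: DEL d): {a=-15, b=12, c=30}
  after event 6 (t=47: DEC d by 13): {a=-15, b=12, c=30, d=-13}
  after event 7 (t=54: DEL a): {b=12, c=30, d=-13}
  after event 8 (t=61: INC c by 15): {b=12, c=45, d=-13}
  after event 9 (t=62: SET b = -3): {b=-3, c=45, d=-13}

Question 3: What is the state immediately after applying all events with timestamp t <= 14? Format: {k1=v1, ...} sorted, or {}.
Apply events with t <= 14 (1 events):
  after event 1 (t=9: SET a = -15): {a=-15}

Answer: {a=-15}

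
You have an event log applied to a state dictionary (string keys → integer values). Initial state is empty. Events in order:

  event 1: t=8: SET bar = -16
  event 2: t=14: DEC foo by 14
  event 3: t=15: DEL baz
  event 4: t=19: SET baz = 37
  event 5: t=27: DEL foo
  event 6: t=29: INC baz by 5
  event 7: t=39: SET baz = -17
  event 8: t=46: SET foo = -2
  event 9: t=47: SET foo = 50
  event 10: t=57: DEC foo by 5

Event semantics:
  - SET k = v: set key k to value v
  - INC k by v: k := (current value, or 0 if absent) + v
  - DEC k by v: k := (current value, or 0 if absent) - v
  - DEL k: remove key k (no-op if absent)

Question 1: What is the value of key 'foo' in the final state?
Track key 'foo' through all 10 events:
  event 1 (t=8: SET bar = -16): foo unchanged
  event 2 (t=14: DEC foo by 14): foo (absent) -> -14
  event 3 (t=15: DEL baz): foo unchanged
  event 4 (t=19: SET baz = 37): foo unchanged
  event 5 (t=27: DEL foo): foo -14 -> (absent)
  event 6 (t=29: INC baz by 5): foo unchanged
  event 7 (t=39: SET baz = -17): foo unchanged
  event 8 (t=46: SET foo = -2): foo (absent) -> -2
  event 9 (t=47: SET foo = 50): foo -2 -> 50
  event 10 (t=57: DEC foo by 5): foo 50 -> 45
Final: foo = 45

Answer: 45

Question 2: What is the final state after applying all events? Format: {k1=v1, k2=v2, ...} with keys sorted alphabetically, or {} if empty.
Answer: {bar=-16, baz=-17, foo=45}

Derivation:
  after event 1 (t=8: SET bar = -16): {bar=-16}
  after event 2 (t=14: DEC foo by 14): {bar=-16, foo=-14}
  after event 3 (t=15: DEL baz): {bar=-16, foo=-14}
  after event 4 (t=19: SET baz = 37): {bar=-16, baz=37, foo=-14}
  after event 5 (t=27: DEL foo): {bar=-16, baz=37}
  after event 6 (t=29: INC baz by 5): {bar=-16, baz=42}
  after event 7 (t=39: SET baz = -17): {bar=-16, baz=-17}
  after event 8 (t=46: SET foo = -2): {bar=-16, baz=-17, foo=-2}
  after event 9 (t=47: SET foo = 50): {bar=-16, baz=-17, foo=50}
  after event 10 (t=57: DEC foo by 5): {bar=-16, baz=-17, foo=45}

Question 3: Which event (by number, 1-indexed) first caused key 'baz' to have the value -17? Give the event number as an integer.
Answer: 7

Derivation:
Looking for first event where baz becomes -17:
  event 4: baz = 37
  event 5: baz = 37
  event 6: baz = 42
  event 7: baz 42 -> -17  <-- first match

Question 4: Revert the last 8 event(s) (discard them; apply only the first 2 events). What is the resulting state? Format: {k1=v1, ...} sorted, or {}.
Answer: {bar=-16, foo=-14}

Derivation:
Keep first 2 events (discard last 8):
  after event 1 (t=8: SET bar = -16): {bar=-16}
  after event 2 (t=14: DEC foo by 14): {bar=-16, foo=-14}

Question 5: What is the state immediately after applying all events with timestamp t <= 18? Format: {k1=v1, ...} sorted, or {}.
Apply events with t <= 18 (3 events):
  after event 1 (t=8: SET bar = -16): {bar=-16}
  after event 2 (t=14: DEC foo by 14): {bar=-16, foo=-14}
  after event 3 (t=15: DEL baz): {bar=-16, foo=-14}

Answer: {bar=-16, foo=-14}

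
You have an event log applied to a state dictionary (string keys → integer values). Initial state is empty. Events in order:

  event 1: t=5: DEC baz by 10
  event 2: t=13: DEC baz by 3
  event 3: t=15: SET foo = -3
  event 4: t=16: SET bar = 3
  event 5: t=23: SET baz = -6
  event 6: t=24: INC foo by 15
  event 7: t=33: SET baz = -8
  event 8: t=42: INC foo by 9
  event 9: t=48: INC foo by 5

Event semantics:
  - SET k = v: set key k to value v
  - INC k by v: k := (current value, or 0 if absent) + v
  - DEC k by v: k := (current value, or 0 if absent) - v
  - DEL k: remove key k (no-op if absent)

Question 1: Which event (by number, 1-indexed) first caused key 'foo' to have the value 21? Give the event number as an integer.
Looking for first event where foo becomes 21:
  event 3: foo = -3
  event 4: foo = -3
  event 5: foo = -3
  event 6: foo = 12
  event 7: foo = 12
  event 8: foo 12 -> 21  <-- first match

Answer: 8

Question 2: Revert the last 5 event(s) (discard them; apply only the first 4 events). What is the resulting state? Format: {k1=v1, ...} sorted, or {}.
Keep first 4 events (discard last 5):
  after event 1 (t=5: DEC baz by 10): {baz=-10}
  after event 2 (t=13: DEC baz by 3): {baz=-13}
  after event 3 (t=15: SET foo = -3): {baz=-13, foo=-3}
  after event 4 (t=16: SET bar = 3): {bar=3, baz=-13, foo=-3}

Answer: {bar=3, baz=-13, foo=-3}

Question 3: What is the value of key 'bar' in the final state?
Answer: 3

Derivation:
Track key 'bar' through all 9 events:
  event 1 (t=5: DEC baz by 10): bar unchanged
  event 2 (t=13: DEC baz by 3): bar unchanged
  event 3 (t=15: SET foo = -3): bar unchanged
  event 4 (t=16: SET bar = 3): bar (absent) -> 3
  event 5 (t=23: SET baz = -6): bar unchanged
  event 6 (t=24: INC foo by 15): bar unchanged
  event 7 (t=33: SET baz = -8): bar unchanged
  event 8 (t=42: INC foo by 9): bar unchanged
  event 9 (t=48: INC foo by 5): bar unchanged
Final: bar = 3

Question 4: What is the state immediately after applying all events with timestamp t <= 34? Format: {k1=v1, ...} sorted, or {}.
Answer: {bar=3, baz=-8, foo=12}

Derivation:
Apply events with t <= 34 (7 events):
  after event 1 (t=5: DEC baz by 10): {baz=-10}
  after event 2 (t=13: DEC baz by 3): {baz=-13}
  after event 3 (t=15: SET foo = -3): {baz=-13, foo=-3}
  after event 4 (t=16: SET bar = 3): {bar=3, baz=-13, foo=-3}
  after event 5 (t=23: SET baz = -6): {bar=3, baz=-6, foo=-3}
  after event 6 (t=24: INC foo by 15): {bar=3, baz=-6, foo=12}
  after event 7 (t=33: SET baz = -8): {bar=3, baz=-8, foo=12}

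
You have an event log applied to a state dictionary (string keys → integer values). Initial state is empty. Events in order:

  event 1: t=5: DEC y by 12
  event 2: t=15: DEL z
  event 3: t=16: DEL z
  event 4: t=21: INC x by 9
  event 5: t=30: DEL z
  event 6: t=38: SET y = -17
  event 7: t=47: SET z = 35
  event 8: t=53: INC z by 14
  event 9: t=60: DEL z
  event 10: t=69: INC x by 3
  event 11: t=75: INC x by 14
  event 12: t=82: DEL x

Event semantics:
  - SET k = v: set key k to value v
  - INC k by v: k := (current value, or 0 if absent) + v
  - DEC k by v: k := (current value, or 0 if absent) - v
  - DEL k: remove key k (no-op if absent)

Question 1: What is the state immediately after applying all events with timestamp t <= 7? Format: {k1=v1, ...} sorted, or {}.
Apply events with t <= 7 (1 events):
  after event 1 (t=5: DEC y by 12): {y=-12}

Answer: {y=-12}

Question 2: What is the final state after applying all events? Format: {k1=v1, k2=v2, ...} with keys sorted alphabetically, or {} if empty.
  after event 1 (t=5: DEC y by 12): {y=-12}
  after event 2 (t=15: DEL z): {y=-12}
  after event 3 (t=16: DEL z): {y=-12}
  after event 4 (t=21: INC x by 9): {x=9, y=-12}
  after event 5 (t=30: DEL z): {x=9, y=-12}
  after event 6 (t=38: SET y = -17): {x=9, y=-17}
  after event 7 (t=47: SET z = 35): {x=9, y=-17, z=35}
  after event 8 (t=53: INC z by 14): {x=9, y=-17, z=49}
  after event 9 (t=60: DEL z): {x=9, y=-17}
  after event 10 (t=69: INC x by 3): {x=12, y=-17}
  after event 11 (t=75: INC x by 14): {x=26, y=-17}
  after event 12 (t=82: DEL x): {y=-17}

Answer: {y=-17}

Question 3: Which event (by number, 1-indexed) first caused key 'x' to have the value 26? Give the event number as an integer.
Answer: 11

Derivation:
Looking for first event where x becomes 26:
  event 4: x = 9
  event 5: x = 9
  event 6: x = 9
  event 7: x = 9
  event 8: x = 9
  event 9: x = 9
  event 10: x = 12
  event 11: x 12 -> 26  <-- first match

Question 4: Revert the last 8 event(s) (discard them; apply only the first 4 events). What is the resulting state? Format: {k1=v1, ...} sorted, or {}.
Answer: {x=9, y=-12}

Derivation:
Keep first 4 events (discard last 8):
  after event 1 (t=5: DEC y by 12): {y=-12}
  after event 2 (t=15: DEL z): {y=-12}
  after event 3 (t=16: DEL z): {y=-12}
  after event 4 (t=21: INC x by 9): {x=9, y=-12}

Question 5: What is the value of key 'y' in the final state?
Track key 'y' through all 12 events:
  event 1 (t=5: DEC y by 12): y (absent) -> -12
  event 2 (t=15: DEL z): y unchanged
  event 3 (t=16: DEL z): y unchanged
  event 4 (t=21: INC x by 9): y unchanged
  event 5 (t=30: DEL z): y unchanged
  event 6 (t=38: SET y = -17): y -12 -> -17
  event 7 (t=47: SET z = 35): y unchanged
  event 8 (t=53: INC z by 14): y unchanged
  event 9 (t=60: DEL z): y unchanged
  event 10 (t=69: INC x by 3): y unchanged
  event 11 (t=75: INC x by 14): y unchanged
  event 12 (t=82: DEL x): y unchanged
Final: y = -17

Answer: -17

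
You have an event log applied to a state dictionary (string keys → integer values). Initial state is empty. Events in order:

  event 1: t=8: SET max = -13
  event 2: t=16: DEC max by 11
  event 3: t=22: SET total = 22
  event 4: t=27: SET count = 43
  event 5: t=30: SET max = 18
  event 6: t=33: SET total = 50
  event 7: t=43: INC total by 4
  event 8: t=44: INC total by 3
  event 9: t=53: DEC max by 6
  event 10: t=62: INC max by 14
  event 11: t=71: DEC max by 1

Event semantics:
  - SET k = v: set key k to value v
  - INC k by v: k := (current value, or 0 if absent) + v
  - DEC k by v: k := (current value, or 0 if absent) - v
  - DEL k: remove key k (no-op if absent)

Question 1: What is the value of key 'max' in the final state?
Track key 'max' through all 11 events:
  event 1 (t=8: SET max = -13): max (absent) -> -13
  event 2 (t=16: DEC max by 11): max -13 -> -24
  event 3 (t=22: SET total = 22): max unchanged
  event 4 (t=27: SET count = 43): max unchanged
  event 5 (t=30: SET max = 18): max -24 -> 18
  event 6 (t=33: SET total = 50): max unchanged
  event 7 (t=43: INC total by 4): max unchanged
  event 8 (t=44: INC total by 3): max unchanged
  event 9 (t=53: DEC max by 6): max 18 -> 12
  event 10 (t=62: INC max by 14): max 12 -> 26
  event 11 (t=71: DEC max by 1): max 26 -> 25
Final: max = 25

Answer: 25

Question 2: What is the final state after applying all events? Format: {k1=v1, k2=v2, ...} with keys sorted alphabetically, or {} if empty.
Answer: {count=43, max=25, total=57}

Derivation:
  after event 1 (t=8: SET max = -13): {max=-13}
  after event 2 (t=16: DEC max by 11): {max=-24}
  after event 3 (t=22: SET total = 22): {max=-24, total=22}
  after event 4 (t=27: SET count = 43): {count=43, max=-24, total=22}
  after event 5 (t=30: SET max = 18): {count=43, max=18, total=22}
  after event 6 (t=33: SET total = 50): {count=43, max=18, total=50}
  after event 7 (t=43: INC total by 4): {count=43, max=18, total=54}
  after event 8 (t=44: INC total by 3): {count=43, max=18, total=57}
  after event 9 (t=53: DEC max by 6): {count=43, max=12, total=57}
  after event 10 (t=62: INC max by 14): {count=43, max=26, total=57}
  after event 11 (t=71: DEC max by 1): {count=43, max=25, total=57}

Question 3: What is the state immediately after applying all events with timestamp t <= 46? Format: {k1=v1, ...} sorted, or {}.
Apply events with t <= 46 (8 events):
  after event 1 (t=8: SET max = -13): {max=-13}
  after event 2 (t=16: DEC max by 11): {max=-24}
  after event 3 (t=22: SET total = 22): {max=-24, total=22}
  after event 4 (t=27: SET count = 43): {count=43, max=-24, total=22}
  after event 5 (t=30: SET max = 18): {count=43, max=18, total=22}
  after event 6 (t=33: SET total = 50): {count=43, max=18, total=50}
  after event 7 (t=43: INC total by 4): {count=43, max=18, total=54}
  after event 8 (t=44: INC total by 3): {count=43, max=18, total=57}

Answer: {count=43, max=18, total=57}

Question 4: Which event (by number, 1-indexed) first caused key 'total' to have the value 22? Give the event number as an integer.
Answer: 3

Derivation:
Looking for first event where total becomes 22:
  event 3: total (absent) -> 22  <-- first match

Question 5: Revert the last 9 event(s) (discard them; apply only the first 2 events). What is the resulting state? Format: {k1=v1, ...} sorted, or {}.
Keep first 2 events (discard last 9):
  after event 1 (t=8: SET max = -13): {max=-13}
  after event 2 (t=16: DEC max by 11): {max=-24}

Answer: {max=-24}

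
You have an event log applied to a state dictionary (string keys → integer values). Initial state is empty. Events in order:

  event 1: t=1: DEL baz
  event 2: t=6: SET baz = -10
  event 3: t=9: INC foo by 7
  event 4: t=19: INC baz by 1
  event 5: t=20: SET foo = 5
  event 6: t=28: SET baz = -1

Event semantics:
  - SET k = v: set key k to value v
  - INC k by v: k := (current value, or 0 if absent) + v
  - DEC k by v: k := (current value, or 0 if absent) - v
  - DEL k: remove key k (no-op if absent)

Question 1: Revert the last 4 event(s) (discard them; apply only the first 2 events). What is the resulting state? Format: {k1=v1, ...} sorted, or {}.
Answer: {baz=-10}

Derivation:
Keep first 2 events (discard last 4):
  after event 1 (t=1: DEL baz): {}
  after event 2 (t=6: SET baz = -10): {baz=-10}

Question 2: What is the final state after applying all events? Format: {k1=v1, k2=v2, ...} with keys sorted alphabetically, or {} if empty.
Answer: {baz=-1, foo=5}

Derivation:
  after event 1 (t=1: DEL baz): {}
  after event 2 (t=6: SET baz = -10): {baz=-10}
  after event 3 (t=9: INC foo by 7): {baz=-10, foo=7}
  after event 4 (t=19: INC baz by 1): {baz=-9, foo=7}
  after event 5 (t=20: SET foo = 5): {baz=-9, foo=5}
  after event 6 (t=28: SET baz = -1): {baz=-1, foo=5}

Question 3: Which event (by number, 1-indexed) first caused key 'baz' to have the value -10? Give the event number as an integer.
Looking for first event where baz becomes -10:
  event 2: baz (absent) -> -10  <-- first match

Answer: 2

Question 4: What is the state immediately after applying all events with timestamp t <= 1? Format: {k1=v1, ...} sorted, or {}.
Apply events with t <= 1 (1 events):
  after event 1 (t=1: DEL baz): {}

Answer: {}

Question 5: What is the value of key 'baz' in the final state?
Answer: -1

Derivation:
Track key 'baz' through all 6 events:
  event 1 (t=1: DEL baz): baz (absent) -> (absent)
  event 2 (t=6: SET baz = -10): baz (absent) -> -10
  event 3 (t=9: INC foo by 7): baz unchanged
  event 4 (t=19: INC baz by 1): baz -10 -> -9
  event 5 (t=20: SET foo = 5): baz unchanged
  event 6 (t=28: SET baz = -1): baz -9 -> -1
Final: baz = -1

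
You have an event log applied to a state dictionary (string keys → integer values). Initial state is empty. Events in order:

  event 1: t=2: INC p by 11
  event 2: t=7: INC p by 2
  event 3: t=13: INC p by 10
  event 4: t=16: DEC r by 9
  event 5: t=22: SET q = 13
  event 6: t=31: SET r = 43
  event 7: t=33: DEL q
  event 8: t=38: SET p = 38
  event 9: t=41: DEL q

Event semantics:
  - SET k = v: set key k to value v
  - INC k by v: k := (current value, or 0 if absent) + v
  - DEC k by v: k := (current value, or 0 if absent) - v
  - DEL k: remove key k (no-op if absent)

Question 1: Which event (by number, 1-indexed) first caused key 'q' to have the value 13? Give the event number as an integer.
Answer: 5

Derivation:
Looking for first event where q becomes 13:
  event 5: q (absent) -> 13  <-- first match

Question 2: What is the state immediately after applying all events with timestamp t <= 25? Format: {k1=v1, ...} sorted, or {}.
Answer: {p=23, q=13, r=-9}

Derivation:
Apply events with t <= 25 (5 events):
  after event 1 (t=2: INC p by 11): {p=11}
  after event 2 (t=7: INC p by 2): {p=13}
  after event 3 (t=13: INC p by 10): {p=23}
  after event 4 (t=16: DEC r by 9): {p=23, r=-9}
  after event 5 (t=22: SET q = 13): {p=23, q=13, r=-9}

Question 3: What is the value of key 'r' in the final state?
Answer: 43

Derivation:
Track key 'r' through all 9 events:
  event 1 (t=2: INC p by 11): r unchanged
  event 2 (t=7: INC p by 2): r unchanged
  event 3 (t=13: INC p by 10): r unchanged
  event 4 (t=16: DEC r by 9): r (absent) -> -9
  event 5 (t=22: SET q = 13): r unchanged
  event 6 (t=31: SET r = 43): r -9 -> 43
  event 7 (t=33: DEL q): r unchanged
  event 8 (t=38: SET p = 38): r unchanged
  event 9 (t=41: DEL q): r unchanged
Final: r = 43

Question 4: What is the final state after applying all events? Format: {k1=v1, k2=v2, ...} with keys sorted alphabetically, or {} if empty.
  after event 1 (t=2: INC p by 11): {p=11}
  after event 2 (t=7: INC p by 2): {p=13}
  after event 3 (t=13: INC p by 10): {p=23}
  after event 4 (t=16: DEC r by 9): {p=23, r=-9}
  after event 5 (t=22: SET q = 13): {p=23, q=13, r=-9}
  after event 6 (t=31: SET r = 43): {p=23, q=13, r=43}
  after event 7 (t=33: DEL q): {p=23, r=43}
  after event 8 (t=38: SET p = 38): {p=38, r=43}
  after event 9 (t=41: DEL q): {p=38, r=43}

Answer: {p=38, r=43}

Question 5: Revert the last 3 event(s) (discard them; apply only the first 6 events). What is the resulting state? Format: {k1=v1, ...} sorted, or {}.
Answer: {p=23, q=13, r=43}

Derivation:
Keep first 6 events (discard last 3):
  after event 1 (t=2: INC p by 11): {p=11}
  after event 2 (t=7: INC p by 2): {p=13}
  after event 3 (t=13: INC p by 10): {p=23}
  after event 4 (t=16: DEC r by 9): {p=23, r=-9}
  after event 5 (t=22: SET q = 13): {p=23, q=13, r=-9}
  after event 6 (t=31: SET r = 43): {p=23, q=13, r=43}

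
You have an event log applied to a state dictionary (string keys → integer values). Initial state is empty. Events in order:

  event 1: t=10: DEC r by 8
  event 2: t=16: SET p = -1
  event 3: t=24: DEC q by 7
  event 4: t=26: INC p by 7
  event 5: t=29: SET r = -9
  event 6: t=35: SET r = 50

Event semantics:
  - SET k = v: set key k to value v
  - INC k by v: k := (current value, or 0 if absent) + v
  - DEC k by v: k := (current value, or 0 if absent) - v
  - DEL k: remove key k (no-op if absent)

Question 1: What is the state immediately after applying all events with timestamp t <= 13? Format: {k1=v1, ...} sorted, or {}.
Answer: {r=-8}

Derivation:
Apply events with t <= 13 (1 events):
  after event 1 (t=10: DEC r by 8): {r=-8}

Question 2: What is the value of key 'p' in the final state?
Answer: 6

Derivation:
Track key 'p' through all 6 events:
  event 1 (t=10: DEC r by 8): p unchanged
  event 2 (t=16: SET p = -1): p (absent) -> -1
  event 3 (t=24: DEC q by 7): p unchanged
  event 4 (t=26: INC p by 7): p -1 -> 6
  event 5 (t=29: SET r = -9): p unchanged
  event 6 (t=35: SET r = 50): p unchanged
Final: p = 6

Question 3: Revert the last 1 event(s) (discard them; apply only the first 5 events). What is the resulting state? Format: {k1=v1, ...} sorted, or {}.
Answer: {p=6, q=-7, r=-9}

Derivation:
Keep first 5 events (discard last 1):
  after event 1 (t=10: DEC r by 8): {r=-8}
  after event 2 (t=16: SET p = -1): {p=-1, r=-8}
  after event 3 (t=24: DEC q by 7): {p=-1, q=-7, r=-8}
  after event 4 (t=26: INC p by 7): {p=6, q=-7, r=-8}
  after event 5 (t=29: SET r = -9): {p=6, q=-7, r=-9}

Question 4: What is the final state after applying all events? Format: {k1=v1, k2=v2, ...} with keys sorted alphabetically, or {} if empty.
  after event 1 (t=10: DEC r by 8): {r=-8}
  after event 2 (t=16: SET p = -1): {p=-1, r=-8}
  after event 3 (t=24: DEC q by 7): {p=-1, q=-7, r=-8}
  after event 4 (t=26: INC p by 7): {p=6, q=-7, r=-8}
  after event 5 (t=29: SET r = -9): {p=6, q=-7, r=-9}
  after event 6 (t=35: SET r = 50): {p=6, q=-7, r=50}

Answer: {p=6, q=-7, r=50}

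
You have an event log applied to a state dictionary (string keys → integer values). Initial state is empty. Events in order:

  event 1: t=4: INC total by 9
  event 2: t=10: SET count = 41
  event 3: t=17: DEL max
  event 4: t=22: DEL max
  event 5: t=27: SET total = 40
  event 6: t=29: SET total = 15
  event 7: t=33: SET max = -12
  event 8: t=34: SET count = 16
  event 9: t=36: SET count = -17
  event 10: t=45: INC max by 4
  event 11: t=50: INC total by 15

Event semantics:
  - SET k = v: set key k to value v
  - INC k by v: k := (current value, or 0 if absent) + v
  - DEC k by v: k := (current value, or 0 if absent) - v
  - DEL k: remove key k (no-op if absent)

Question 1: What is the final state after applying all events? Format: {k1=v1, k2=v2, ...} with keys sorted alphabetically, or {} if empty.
Answer: {count=-17, max=-8, total=30}

Derivation:
  after event 1 (t=4: INC total by 9): {total=9}
  after event 2 (t=10: SET count = 41): {count=41, total=9}
  after event 3 (t=17: DEL max): {count=41, total=9}
  after event 4 (t=22: DEL max): {count=41, total=9}
  after event 5 (t=27: SET total = 40): {count=41, total=40}
  after event 6 (t=29: SET total = 15): {count=41, total=15}
  after event 7 (t=33: SET max = -12): {count=41, max=-12, total=15}
  after event 8 (t=34: SET count = 16): {count=16, max=-12, total=15}
  after event 9 (t=36: SET count = -17): {count=-17, max=-12, total=15}
  after event 10 (t=45: INC max by 4): {count=-17, max=-8, total=15}
  after event 11 (t=50: INC total by 15): {count=-17, max=-8, total=30}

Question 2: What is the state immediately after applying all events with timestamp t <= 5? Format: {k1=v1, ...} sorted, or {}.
Apply events with t <= 5 (1 events):
  after event 1 (t=4: INC total by 9): {total=9}

Answer: {total=9}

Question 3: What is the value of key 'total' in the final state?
Answer: 30

Derivation:
Track key 'total' through all 11 events:
  event 1 (t=4: INC total by 9): total (absent) -> 9
  event 2 (t=10: SET count = 41): total unchanged
  event 3 (t=17: DEL max): total unchanged
  event 4 (t=22: DEL max): total unchanged
  event 5 (t=27: SET total = 40): total 9 -> 40
  event 6 (t=29: SET total = 15): total 40 -> 15
  event 7 (t=33: SET max = -12): total unchanged
  event 8 (t=34: SET count = 16): total unchanged
  event 9 (t=36: SET count = -17): total unchanged
  event 10 (t=45: INC max by 4): total unchanged
  event 11 (t=50: INC total by 15): total 15 -> 30
Final: total = 30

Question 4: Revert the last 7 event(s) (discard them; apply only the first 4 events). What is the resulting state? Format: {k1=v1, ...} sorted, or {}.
Keep first 4 events (discard last 7):
  after event 1 (t=4: INC total by 9): {total=9}
  after event 2 (t=10: SET count = 41): {count=41, total=9}
  after event 3 (t=17: DEL max): {count=41, total=9}
  after event 4 (t=22: DEL max): {count=41, total=9}

Answer: {count=41, total=9}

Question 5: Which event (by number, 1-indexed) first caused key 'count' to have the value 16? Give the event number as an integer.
Looking for first event where count becomes 16:
  event 2: count = 41
  event 3: count = 41
  event 4: count = 41
  event 5: count = 41
  event 6: count = 41
  event 7: count = 41
  event 8: count 41 -> 16  <-- first match

Answer: 8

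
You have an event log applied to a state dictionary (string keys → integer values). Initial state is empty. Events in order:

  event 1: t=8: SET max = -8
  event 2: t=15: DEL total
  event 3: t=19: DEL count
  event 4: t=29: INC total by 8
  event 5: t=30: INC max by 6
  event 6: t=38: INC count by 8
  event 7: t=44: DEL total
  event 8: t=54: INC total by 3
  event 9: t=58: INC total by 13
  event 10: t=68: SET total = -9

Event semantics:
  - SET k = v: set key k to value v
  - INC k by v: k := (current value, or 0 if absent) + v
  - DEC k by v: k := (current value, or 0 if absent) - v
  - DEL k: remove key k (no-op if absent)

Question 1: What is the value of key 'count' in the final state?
Track key 'count' through all 10 events:
  event 1 (t=8: SET max = -8): count unchanged
  event 2 (t=15: DEL total): count unchanged
  event 3 (t=19: DEL count): count (absent) -> (absent)
  event 4 (t=29: INC total by 8): count unchanged
  event 5 (t=30: INC max by 6): count unchanged
  event 6 (t=38: INC count by 8): count (absent) -> 8
  event 7 (t=44: DEL total): count unchanged
  event 8 (t=54: INC total by 3): count unchanged
  event 9 (t=58: INC total by 13): count unchanged
  event 10 (t=68: SET total = -9): count unchanged
Final: count = 8

Answer: 8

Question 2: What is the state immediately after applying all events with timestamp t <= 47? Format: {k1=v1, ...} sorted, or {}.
Apply events with t <= 47 (7 events):
  after event 1 (t=8: SET max = -8): {max=-8}
  after event 2 (t=15: DEL total): {max=-8}
  after event 3 (t=19: DEL count): {max=-8}
  after event 4 (t=29: INC total by 8): {max=-8, total=8}
  after event 5 (t=30: INC max by 6): {max=-2, total=8}
  after event 6 (t=38: INC count by 8): {count=8, max=-2, total=8}
  after event 7 (t=44: DEL total): {count=8, max=-2}

Answer: {count=8, max=-2}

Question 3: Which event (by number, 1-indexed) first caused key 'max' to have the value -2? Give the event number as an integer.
Answer: 5

Derivation:
Looking for first event where max becomes -2:
  event 1: max = -8
  event 2: max = -8
  event 3: max = -8
  event 4: max = -8
  event 5: max -8 -> -2  <-- first match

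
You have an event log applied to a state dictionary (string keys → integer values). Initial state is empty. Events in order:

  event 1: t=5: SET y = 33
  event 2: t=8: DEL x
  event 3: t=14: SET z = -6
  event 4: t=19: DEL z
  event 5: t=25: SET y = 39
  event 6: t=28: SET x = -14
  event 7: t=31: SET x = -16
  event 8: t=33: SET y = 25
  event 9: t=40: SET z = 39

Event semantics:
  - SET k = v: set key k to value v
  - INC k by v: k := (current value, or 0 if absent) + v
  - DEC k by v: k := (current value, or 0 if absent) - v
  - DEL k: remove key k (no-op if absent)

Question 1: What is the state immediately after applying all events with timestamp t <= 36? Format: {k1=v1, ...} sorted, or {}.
Answer: {x=-16, y=25}

Derivation:
Apply events with t <= 36 (8 events):
  after event 1 (t=5: SET y = 33): {y=33}
  after event 2 (t=8: DEL x): {y=33}
  after event 3 (t=14: SET z = -6): {y=33, z=-6}
  after event 4 (t=19: DEL z): {y=33}
  after event 5 (t=25: SET y = 39): {y=39}
  after event 6 (t=28: SET x = -14): {x=-14, y=39}
  after event 7 (t=31: SET x = -16): {x=-16, y=39}
  after event 8 (t=33: SET y = 25): {x=-16, y=25}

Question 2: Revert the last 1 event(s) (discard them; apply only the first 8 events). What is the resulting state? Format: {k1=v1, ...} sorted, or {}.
Answer: {x=-16, y=25}

Derivation:
Keep first 8 events (discard last 1):
  after event 1 (t=5: SET y = 33): {y=33}
  after event 2 (t=8: DEL x): {y=33}
  after event 3 (t=14: SET z = -6): {y=33, z=-6}
  after event 4 (t=19: DEL z): {y=33}
  after event 5 (t=25: SET y = 39): {y=39}
  after event 6 (t=28: SET x = -14): {x=-14, y=39}
  after event 7 (t=31: SET x = -16): {x=-16, y=39}
  after event 8 (t=33: SET y = 25): {x=-16, y=25}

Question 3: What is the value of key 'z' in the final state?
Track key 'z' through all 9 events:
  event 1 (t=5: SET y = 33): z unchanged
  event 2 (t=8: DEL x): z unchanged
  event 3 (t=14: SET z = -6): z (absent) -> -6
  event 4 (t=19: DEL z): z -6 -> (absent)
  event 5 (t=25: SET y = 39): z unchanged
  event 6 (t=28: SET x = -14): z unchanged
  event 7 (t=31: SET x = -16): z unchanged
  event 8 (t=33: SET y = 25): z unchanged
  event 9 (t=40: SET z = 39): z (absent) -> 39
Final: z = 39

Answer: 39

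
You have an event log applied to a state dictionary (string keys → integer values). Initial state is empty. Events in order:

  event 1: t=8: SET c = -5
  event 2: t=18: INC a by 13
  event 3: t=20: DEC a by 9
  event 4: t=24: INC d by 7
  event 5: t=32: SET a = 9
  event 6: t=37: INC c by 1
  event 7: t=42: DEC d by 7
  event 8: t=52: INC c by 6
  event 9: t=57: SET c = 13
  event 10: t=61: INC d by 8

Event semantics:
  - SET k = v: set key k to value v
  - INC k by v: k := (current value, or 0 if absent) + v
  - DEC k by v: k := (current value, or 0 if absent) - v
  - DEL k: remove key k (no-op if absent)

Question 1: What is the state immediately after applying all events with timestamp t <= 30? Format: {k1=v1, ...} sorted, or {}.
Apply events with t <= 30 (4 events):
  after event 1 (t=8: SET c = -5): {c=-5}
  after event 2 (t=18: INC a by 13): {a=13, c=-5}
  after event 3 (t=20: DEC a by 9): {a=4, c=-5}
  after event 4 (t=24: INC d by 7): {a=4, c=-5, d=7}

Answer: {a=4, c=-5, d=7}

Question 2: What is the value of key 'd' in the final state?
Track key 'd' through all 10 events:
  event 1 (t=8: SET c = -5): d unchanged
  event 2 (t=18: INC a by 13): d unchanged
  event 3 (t=20: DEC a by 9): d unchanged
  event 4 (t=24: INC d by 7): d (absent) -> 7
  event 5 (t=32: SET a = 9): d unchanged
  event 6 (t=37: INC c by 1): d unchanged
  event 7 (t=42: DEC d by 7): d 7 -> 0
  event 8 (t=52: INC c by 6): d unchanged
  event 9 (t=57: SET c = 13): d unchanged
  event 10 (t=61: INC d by 8): d 0 -> 8
Final: d = 8

Answer: 8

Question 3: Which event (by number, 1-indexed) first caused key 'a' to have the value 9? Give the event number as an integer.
Looking for first event where a becomes 9:
  event 2: a = 13
  event 3: a = 4
  event 4: a = 4
  event 5: a 4 -> 9  <-- first match

Answer: 5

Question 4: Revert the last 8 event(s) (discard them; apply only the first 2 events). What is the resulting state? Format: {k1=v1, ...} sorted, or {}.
Answer: {a=13, c=-5}

Derivation:
Keep first 2 events (discard last 8):
  after event 1 (t=8: SET c = -5): {c=-5}
  after event 2 (t=18: INC a by 13): {a=13, c=-5}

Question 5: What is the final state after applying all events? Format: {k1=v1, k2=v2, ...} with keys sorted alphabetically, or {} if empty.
Answer: {a=9, c=13, d=8}

Derivation:
  after event 1 (t=8: SET c = -5): {c=-5}
  after event 2 (t=18: INC a by 13): {a=13, c=-5}
  after event 3 (t=20: DEC a by 9): {a=4, c=-5}
  after event 4 (t=24: INC d by 7): {a=4, c=-5, d=7}
  after event 5 (t=32: SET a = 9): {a=9, c=-5, d=7}
  after event 6 (t=37: INC c by 1): {a=9, c=-4, d=7}
  after event 7 (t=42: DEC d by 7): {a=9, c=-4, d=0}
  after event 8 (t=52: INC c by 6): {a=9, c=2, d=0}
  after event 9 (t=57: SET c = 13): {a=9, c=13, d=0}
  after event 10 (t=61: INC d by 8): {a=9, c=13, d=8}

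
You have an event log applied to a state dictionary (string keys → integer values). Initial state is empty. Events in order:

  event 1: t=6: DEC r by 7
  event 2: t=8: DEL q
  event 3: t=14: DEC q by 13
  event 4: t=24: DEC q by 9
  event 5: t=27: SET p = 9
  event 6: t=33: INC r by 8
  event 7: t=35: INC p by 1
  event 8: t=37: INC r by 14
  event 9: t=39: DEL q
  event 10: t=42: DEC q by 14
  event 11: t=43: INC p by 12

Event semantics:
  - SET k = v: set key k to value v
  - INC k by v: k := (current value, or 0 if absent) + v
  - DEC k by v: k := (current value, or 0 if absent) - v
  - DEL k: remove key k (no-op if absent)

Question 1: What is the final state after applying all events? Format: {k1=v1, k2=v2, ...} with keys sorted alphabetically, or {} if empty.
  after event 1 (t=6: DEC r by 7): {r=-7}
  after event 2 (t=8: DEL q): {r=-7}
  after event 3 (t=14: DEC q by 13): {q=-13, r=-7}
  after event 4 (t=24: DEC q by 9): {q=-22, r=-7}
  after event 5 (t=27: SET p = 9): {p=9, q=-22, r=-7}
  after event 6 (t=33: INC r by 8): {p=9, q=-22, r=1}
  after event 7 (t=35: INC p by 1): {p=10, q=-22, r=1}
  after event 8 (t=37: INC r by 14): {p=10, q=-22, r=15}
  after event 9 (t=39: DEL q): {p=10, r=15}
  after event 10 (t=42: DEC q by 14): {p=10, q=-14, r=15}
  after event 11 (t=43: INC p by 12): {p=22, q=-14, r=15}

Answer: {p=22, q=-14, r=15}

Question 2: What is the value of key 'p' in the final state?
Answer: 22

Derivation:
Track key 'p' through all 11 events:
  event 1 (t=6: DEC r by 7): p unchanged
  event 2 (t=8: DEL q): p unchanged
  event 3 (t=14: DEC q by 13): p unchanged
  event 4 (t=24: DEC q by 9): p unchanged
  event 5 (t=27: SET p = 9): p (absent) -> 9
  event 6 (t=33: INC r by 8): p unchanged
  event 7 (t=35: INC p by 1): p 9 -> 10
  event 8 (t=37: INC r by 14): p unchanged
  event 9 (t=39: DEL q): p unchanged
  event 10 (t=42: DEC q by 14): p unchanged
  event 11 (t=43: INC p by 12): p 10 -> 22
Final: p = 22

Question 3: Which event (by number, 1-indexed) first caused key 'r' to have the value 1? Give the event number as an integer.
Looking for first event where r becomes 1:
  event 1: r = -7
  event 2: r = -7
  event 3: r = -7
  event 4: r = -7
  event 5: r = -7
  event 6: r -7 -> 1  <-- first match

Answer: 6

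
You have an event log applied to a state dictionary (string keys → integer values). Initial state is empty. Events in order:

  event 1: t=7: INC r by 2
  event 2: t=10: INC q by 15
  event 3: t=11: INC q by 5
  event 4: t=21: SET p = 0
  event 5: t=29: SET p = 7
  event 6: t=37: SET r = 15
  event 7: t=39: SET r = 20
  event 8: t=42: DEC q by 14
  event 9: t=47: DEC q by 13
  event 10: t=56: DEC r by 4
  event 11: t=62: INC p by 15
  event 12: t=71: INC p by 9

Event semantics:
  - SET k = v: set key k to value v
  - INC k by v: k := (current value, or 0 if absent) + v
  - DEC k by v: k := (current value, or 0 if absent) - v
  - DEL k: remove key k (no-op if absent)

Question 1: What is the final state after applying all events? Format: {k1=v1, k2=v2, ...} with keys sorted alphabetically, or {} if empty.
Answer: {p=31, q=-7, r=16}

Derivation:
  after event 1 (t=7: INC r by 2): {r=2}
  after event 2 (t=10: INC q by 15): {q=15, r=2}
  after event 3 (t=11: INC q by 5): {q=20, r=2}
  after event 4 (t=21: SET p = 0): {p=0, q=20, r=2}
  after event 5 (t=29: SET p = 7): {p=7, q=20, r=2}
  after event 6 (t=37: SET r = 15): {p=7, q=20, r=15}
  after event 7 (t=39: SET r = 20): {p=7, q=20, r=20}
  after event 8 (t=42: DEC q by 14): {p=7, q=6, r=20}
  after event 9 (t=47: DEC q by 13): {p=7, q=-7, r=20}
  after event 10 (t=56: DEC r by 4): {p=7, q=-7, r=16}
  after event 11 (t=62: INC p by 15): {p=22, q=-7, r=16}
  after event 12 (t=71: INC p by 9): {p=31, q=-7, r=16}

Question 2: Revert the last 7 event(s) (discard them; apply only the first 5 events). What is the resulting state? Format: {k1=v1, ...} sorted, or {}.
Answer: {p=7, q=20, r=2}

Derivation:
Keep first 5 events (discard last 7):
  after event 1 (t=7: INC r by 2): {r=2}
  after event 2 (t=10: INC q by 15): {q=15, r=2}
  after event 3 (t=11: INC q by 5): {q=20, r=2}
  after event 4 (t=21: SET p = 0): {p=0, q=20, r=2}
  after event 5 (t=29: SET p = 7): {p=7, q=20, r=2}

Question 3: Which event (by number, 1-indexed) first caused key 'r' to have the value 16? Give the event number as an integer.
Answer: 10

Derivation:
Looking for first event where r becomes 16:
  event 1: r = 2
  event 2: r = 2
  event 3: r = 2
  event 4: r = 2
  event 5: r = 2
  event 6: r = 15
  event 7: r = 20
  event 8: r = 20
  event 9: r = 20
  event 10: r 20 -> 16  <-- first match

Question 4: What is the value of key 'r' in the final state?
Track key 'r' through all 12 events:
  event 1 (t=7: INC r by 2): r (absent) -> 2
  event 2 (t=10: INC q by 15): r unchanged
  event 3 (t=11: INC q by 5): r unchanged
  event 4 (t=21: SET p = 0): r unchanged
  event 5 (t=29: SET p = 7): r unchanged
  event 6 (t=37: SET r = 15): r 2 -> 15
  event 7 (t=39: SET r = 20): r 15 -> 20
  event 8 (t=42: DEC q by 14): r unchanged
  event 9 (t=47: DEC q by 13): r unchanged
  event 10 (t=56: DEC r by 4): r 20 -> 16
  event 11 (t=62: INC p by 15): r unchanged
  event 12 (t=71: INC p by 9): r unchanged
Final: r = 16

Answer: 16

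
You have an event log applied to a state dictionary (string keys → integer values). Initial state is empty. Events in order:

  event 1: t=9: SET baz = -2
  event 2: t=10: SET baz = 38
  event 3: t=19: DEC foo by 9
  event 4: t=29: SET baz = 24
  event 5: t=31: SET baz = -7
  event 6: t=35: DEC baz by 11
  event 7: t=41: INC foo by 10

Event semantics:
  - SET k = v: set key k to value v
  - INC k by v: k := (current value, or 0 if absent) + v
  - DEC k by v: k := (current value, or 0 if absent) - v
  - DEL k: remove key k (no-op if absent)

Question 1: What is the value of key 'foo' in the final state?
Track key 'foo' through all 7 events:
  event 1 (t=9: SET baz = -2): foo unchanged
  event 2 (t=10: SET baz = 38): foo unchanged
  event 3 (t=19: DEC foo by 9): foo (absent) -> -9
  event 4 (t=29: SET baz = 24): foo unchanged
  event 5 (t=31: SET baz = -7): foo unchanged
  event 6 (t=35: DEC baz by 11): foo unchanged
  event 7 (t=41: INC foo by 10): foo -9 -> 1
Final: foo = 1

Answer: 1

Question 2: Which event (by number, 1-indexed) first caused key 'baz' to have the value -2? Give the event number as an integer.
Looking for first event where baz becomes -2:
  event 1: baz (absent) -> -2  <-- first match

Answer: 1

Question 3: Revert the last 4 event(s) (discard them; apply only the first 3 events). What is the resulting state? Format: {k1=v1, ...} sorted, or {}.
Keep first 3 events (discard last 4):
  after event 1 (t=9: SET baz = -2): {baz=-2}
  after event 2 (t=10: SET baz = 38): {baz=38}
  after event 3 (t=19: DEC foo by 9): {baz=38, foo=-9}

Answer: {baz=38, foo=-9}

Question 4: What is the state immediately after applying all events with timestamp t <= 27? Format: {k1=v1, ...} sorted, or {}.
Answer: {baz=38, foo=-9}

Derivation:
Apply events with t <= 27 (3 events):
  after event 1 (t=9: SET baz = -2): {baz=-2}
  after event 2 (t=10: SET baz = 38): {baz=38}
  after event 3 (t=19: DEC foo by 9): {baz=38, foo=-9}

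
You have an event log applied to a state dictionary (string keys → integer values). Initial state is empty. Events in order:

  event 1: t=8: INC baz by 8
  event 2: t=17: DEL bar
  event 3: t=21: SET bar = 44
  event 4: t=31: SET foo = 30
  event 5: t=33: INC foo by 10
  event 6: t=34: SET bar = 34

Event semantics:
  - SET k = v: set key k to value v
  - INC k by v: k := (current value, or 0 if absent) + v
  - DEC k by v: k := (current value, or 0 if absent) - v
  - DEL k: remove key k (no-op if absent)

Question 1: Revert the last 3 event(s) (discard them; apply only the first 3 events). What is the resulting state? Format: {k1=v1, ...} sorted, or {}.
Keep first 3 events (discard last 3):
  after event 1 (t=8: INC baz by 8): {baz=8}
  after event 2 (t=17: DEL bar): {baz=8}
  after event 3 (t=21: SET bar = 44): {bar=44, baz=8}

Answer: {bar=44, baz=8}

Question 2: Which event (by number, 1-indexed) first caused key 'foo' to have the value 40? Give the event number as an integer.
Answer: 5

Derivation:
Looking for first event where foo becomes 40:
  event 4: foo = 30
  event 5: foo 30 -> 40  <-- first match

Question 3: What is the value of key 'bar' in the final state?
Answer: 34

Derivation:
Track key 'bar' through all 6 events:
  event 1 (t=8: INC baz by 8): bar unchanged
  event 2 (t=17: DEL bar): bar (absent) -> (absent)
  event 3 (t=21: SET bar = 44): bar (absent) -> 44
  event 4 (t=31: SET foo = 30): bar unchanged
  event 5 (t=33: INC foo by 10): bar unchanged
  event 6 (t=34: SET bar = 34): bar 44 -> 34
Final: bar = 34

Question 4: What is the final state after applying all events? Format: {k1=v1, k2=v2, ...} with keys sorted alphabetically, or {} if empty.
Answer: {bar=34, baz=8, foo=40}

Derivation:
  after event 1 (t=8: INC baz by 8): {baz=8}
  after event 2 (t=17: DEL bar): {baz=8}
  after event 3 (t=21: SET bar = 44): {bar=44, baz=8}
  after event 4 (t=31: SET foo = 30): {bar=44, baz=8, foo=30}
  after event 5 (t=33: INC foo by 10): {bar=44, baz=8, foo=40}
  after event 6 (t=34: SET bar = 34): {bar=34, baz=8, foo=40}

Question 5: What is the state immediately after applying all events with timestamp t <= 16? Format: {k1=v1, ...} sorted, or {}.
Apply events with t <= 16 (1 events):
  after event 1 (t=8: INC baz by 8): {baz=8}

Answer: {baz=8}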